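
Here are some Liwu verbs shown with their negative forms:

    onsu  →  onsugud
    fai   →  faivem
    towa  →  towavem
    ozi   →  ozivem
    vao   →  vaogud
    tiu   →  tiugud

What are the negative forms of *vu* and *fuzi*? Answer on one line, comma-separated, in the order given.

The pattern is rounding harmony: -gud when the last vowel of the stem is a rounded vowel (*onsu*, *vao*, *tiu*); -vem when the last vowel of the stem is an unrounded vowel (*fai*, *towa*, *ozi*).
The last vowel of *vu* is /u/, which is a rounded vowel, so the suffix is -gud, giving *vugud*.
Since the last vowel of *fuzi* is /i/ (an unrounded vowel), it takes -vem, giving *fuzivem*.

vugud, fuzivem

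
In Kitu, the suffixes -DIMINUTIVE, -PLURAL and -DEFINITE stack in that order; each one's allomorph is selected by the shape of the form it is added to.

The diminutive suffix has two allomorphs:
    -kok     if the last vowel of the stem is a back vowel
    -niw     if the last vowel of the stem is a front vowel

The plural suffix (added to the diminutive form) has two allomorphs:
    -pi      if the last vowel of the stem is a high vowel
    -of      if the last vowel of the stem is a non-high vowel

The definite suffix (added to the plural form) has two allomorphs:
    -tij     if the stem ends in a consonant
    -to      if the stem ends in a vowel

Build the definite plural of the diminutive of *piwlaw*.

Since the last vowel of *piwlaw* is /a/ (a back vowel), it takes -kok, giving *piwlawkok*.
The last vowel of the diminutive form *piwlawkok* is /o/, which is a non-high vowel, so the plural suffix is -of, giving *piwlawkokof*.
The plural form *piwlawkokof*: final sound = /f/, a consonant → -tij → *piwlawkokoftij*.

piwlawkokoftij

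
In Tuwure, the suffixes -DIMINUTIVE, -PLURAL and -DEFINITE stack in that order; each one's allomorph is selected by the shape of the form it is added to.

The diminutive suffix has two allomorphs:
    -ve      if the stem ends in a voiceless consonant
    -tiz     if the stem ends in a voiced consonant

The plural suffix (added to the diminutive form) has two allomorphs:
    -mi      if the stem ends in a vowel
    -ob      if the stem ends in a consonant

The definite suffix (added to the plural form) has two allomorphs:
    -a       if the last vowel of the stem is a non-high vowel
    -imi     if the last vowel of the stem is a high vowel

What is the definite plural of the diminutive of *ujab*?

*ujab*: final consonant = /b/, voiced → -tiz → *ujabtiz*.
The final sound of the diminutive form *ujabtiz* is /z/, which is a consonant, so the plural suffix is -ob, giving *ujabtizob*.
The plural form *ujabtizob* — last vowel /o/ (a non-high vowel) → -a → *ujabtizoba*.

ujabtizoba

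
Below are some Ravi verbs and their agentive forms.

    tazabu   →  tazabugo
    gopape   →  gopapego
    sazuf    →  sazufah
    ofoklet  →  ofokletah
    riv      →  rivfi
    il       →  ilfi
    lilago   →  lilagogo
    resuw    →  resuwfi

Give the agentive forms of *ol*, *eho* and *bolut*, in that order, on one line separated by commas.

The pattern is voicing of the final sound: -ah when the stem ends in a voiceless consonant (*sazuf*, *ofoklet*); -fi when the stem ends in a voiced consonant (*riv*, *il*, *resuw*); -go when the stem ends in a vowel (*tazabu*, *gopape*, *lilago*).
The final sound of *ol* is /l/, which is a voiced consonant, so the suffix is -fi, giving *olfi*.
Since the final sound of *eho* is /o/ (a vowel), it takes -go, giving *ehogo*.
Since the final sound of *bolut* is /t/ (a voiceless consonant), it takes -ah, giving *bolutah*.

olfi, ehogo, bolutah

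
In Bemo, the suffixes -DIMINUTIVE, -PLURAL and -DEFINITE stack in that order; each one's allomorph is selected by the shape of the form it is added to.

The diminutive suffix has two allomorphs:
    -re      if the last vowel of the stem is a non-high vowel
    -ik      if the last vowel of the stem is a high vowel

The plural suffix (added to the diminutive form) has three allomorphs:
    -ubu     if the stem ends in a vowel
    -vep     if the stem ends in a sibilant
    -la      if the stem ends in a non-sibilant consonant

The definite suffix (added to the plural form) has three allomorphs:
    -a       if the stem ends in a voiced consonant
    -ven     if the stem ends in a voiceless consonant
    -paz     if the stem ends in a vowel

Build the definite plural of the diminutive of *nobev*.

nobevreubupaz

The last vowel of *nobev* is /e/, which is a non-high vowel, so the diminutive suffix is -re, giving *nobevre*.
The diminutive form *nobevre* — final sound /e/ (a vowel) → -ubu → *nobevreubu*.
The plural form *nobevreubu*: final sound = /u/, a vowel → -paz → *nobevreubupaz*.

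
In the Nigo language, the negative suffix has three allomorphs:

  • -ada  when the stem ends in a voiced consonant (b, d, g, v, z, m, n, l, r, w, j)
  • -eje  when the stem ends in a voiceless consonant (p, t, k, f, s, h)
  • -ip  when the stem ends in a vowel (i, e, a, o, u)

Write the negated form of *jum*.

Since the final sound of *jum* is /m/ (a voiced consonant), it takes -ada, giving *jumada*.

jumada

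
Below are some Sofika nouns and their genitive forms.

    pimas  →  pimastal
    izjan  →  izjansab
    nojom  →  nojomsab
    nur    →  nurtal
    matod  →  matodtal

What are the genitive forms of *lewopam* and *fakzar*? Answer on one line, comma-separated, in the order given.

lewopamsab, fakzartal

The suffix is conditioned by the final consonant: -sab when the stem ends in a nasal (*izjan*, *nojom*); -tal when the stem ends in a non-nasal consonant (*pimas*, *nur*, *matod*).
*lewopam*: final consonant = /m/, a nasal → -sab → *lewopamsab*.
The final consonant of *fakzar* is /r/, which is non-nasal, so the suffix is -tal, giving *fakzartal*.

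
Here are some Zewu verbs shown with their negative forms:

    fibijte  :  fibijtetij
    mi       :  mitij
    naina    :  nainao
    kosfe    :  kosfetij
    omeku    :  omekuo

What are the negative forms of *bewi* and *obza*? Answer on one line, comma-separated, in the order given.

bewitij, obzao

The pattern is front/back vowel harmony: -tij when the last vowel of the stem is a front vowel (*fibijte*, *mi*, *kosfe*); -o when the last vowel of the stem is a back vowel (*naina*, *omeku*).
Since the last vowel of *bewi* is /i/ (a front vowel), it takes -tij, giving *bewitij*.
*obza*: last vowel = /a/, a back vowel → -o → *obzao*.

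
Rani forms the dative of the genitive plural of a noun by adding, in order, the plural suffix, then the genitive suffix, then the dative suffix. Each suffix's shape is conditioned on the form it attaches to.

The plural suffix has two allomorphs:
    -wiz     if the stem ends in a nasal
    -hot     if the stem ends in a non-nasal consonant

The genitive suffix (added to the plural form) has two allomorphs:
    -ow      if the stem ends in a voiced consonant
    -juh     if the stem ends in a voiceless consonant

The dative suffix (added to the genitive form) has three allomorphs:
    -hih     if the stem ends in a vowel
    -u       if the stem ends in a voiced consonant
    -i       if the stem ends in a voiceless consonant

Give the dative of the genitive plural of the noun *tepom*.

tepomwizowu

*tepom*: final consonant = /m/, a nasal → -wiz → *tepomwiz*.
The final consonant of the plural form *tepomwiz* is /z/, which is voiced, so the genitive suffix is -ow, giving *tepomwizow*.
The genitive form *tepomwizow*: final sound = /w/, a voiced consonant → -u → *tepomwizowu*.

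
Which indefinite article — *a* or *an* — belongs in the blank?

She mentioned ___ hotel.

The indefinite article is chosen by the initial *sound* of the following word, not its spelling.
*hotel* begins with the sound /h/ (h is pronounced) — a consonant sound.
So the article is *a*: She mentioned a hotel.

a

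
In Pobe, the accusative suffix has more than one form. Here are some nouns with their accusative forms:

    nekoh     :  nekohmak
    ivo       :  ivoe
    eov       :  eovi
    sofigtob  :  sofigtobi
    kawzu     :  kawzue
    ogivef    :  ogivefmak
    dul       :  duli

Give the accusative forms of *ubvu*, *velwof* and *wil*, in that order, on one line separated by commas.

Looking at the final sound of each stem: -mak when the stem ends in a voiceless consonant (*nekoh*, *ogivef*); -i when the stem ends in a voiced consonant (*eov*, *sofigtob*, *dul*); -e when the stem ends in a vowel (*ivo*, *kawzu*).
*ubvu*: final sound = /u/, a vowel → -e → *ubvue*.
The final sound of *velwof* is /f/, which is a voiceless consonant, so the suffix is -mak, giving *velwofmak*.
The final sound of *wil* is /l/, which is a voiced consonant, so the suffix is -i, giving *wili*.

ubvue, velwofmak, wili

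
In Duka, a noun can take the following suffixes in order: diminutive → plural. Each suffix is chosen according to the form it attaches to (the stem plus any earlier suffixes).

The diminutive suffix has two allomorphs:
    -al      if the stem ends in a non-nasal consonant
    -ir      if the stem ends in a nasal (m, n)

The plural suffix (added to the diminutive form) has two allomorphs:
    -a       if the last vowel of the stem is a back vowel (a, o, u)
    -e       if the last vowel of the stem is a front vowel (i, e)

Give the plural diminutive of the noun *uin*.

*uin*: final consonant = /n/, a nasal → -ir → *uinir*.
The diminutive form *uinir*: last vowel = /i/, a front vowel → -e → *uinire*.

uinire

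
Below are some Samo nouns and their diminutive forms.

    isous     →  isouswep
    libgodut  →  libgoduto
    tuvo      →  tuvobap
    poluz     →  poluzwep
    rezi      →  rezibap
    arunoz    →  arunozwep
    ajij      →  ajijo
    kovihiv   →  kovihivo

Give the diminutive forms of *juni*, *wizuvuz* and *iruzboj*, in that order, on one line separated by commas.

The pattern is sibilance of the final sound: -wep when the stem ends in a sibilant (*isous*, *poluz*, *arunoz*); -o when the stem ends in a non-sibilant consonant (*libgodut*, *ajij*, *kovihiv*); -bap when the stem ends in a vowel (*tuvo*, *rezi*).
Since the final sound of *juni* is /i/ (a vowel), it takes -bap, giving *junibap*.
Since the final sound of *wizuvuz* is /z/ (a sibilant), it takes -wep, giving *wizuvuzwep*.
The final sound of *iruzboj* is /j/, which is a non-sibilant consonant, so the suffix is -o, giving *iruzbojo*.

junibap, wizuvuzwep, iruzbojo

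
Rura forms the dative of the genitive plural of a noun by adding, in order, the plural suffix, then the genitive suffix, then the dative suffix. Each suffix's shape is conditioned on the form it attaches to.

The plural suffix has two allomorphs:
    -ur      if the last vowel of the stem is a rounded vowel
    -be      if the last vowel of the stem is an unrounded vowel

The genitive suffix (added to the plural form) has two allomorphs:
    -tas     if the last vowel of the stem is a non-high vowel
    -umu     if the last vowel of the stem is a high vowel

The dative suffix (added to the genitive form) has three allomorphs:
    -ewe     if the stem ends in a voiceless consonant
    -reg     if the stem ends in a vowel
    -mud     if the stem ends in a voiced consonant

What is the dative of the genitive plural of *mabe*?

*mabe* — last vowel /e/ (an unrounded vowel) → -be → *mabebe*.
Since the last vowel of the plural form *mabebe* is /e/ (a non-high vowel), it takes -tas, giving *mabebetas*.
The genitive form *mabebetas*: final sound = /s/, a voiceless consonant → -ewe → *mabebetasewe*.

mabebetasewe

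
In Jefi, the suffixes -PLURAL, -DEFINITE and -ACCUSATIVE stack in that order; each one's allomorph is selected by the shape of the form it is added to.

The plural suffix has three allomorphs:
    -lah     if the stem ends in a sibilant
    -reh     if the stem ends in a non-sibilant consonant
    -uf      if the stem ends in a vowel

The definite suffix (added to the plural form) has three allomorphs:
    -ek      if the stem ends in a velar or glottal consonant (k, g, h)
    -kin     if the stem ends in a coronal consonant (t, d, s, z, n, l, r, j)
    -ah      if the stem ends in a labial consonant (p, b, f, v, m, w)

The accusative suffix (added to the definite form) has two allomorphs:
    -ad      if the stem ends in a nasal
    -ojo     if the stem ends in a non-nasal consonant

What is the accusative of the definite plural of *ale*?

*ale*: final sound = /e/, a vowel → -uf → *aleuf*.
The plural form *aleuf*: final consonant = /f/, labial → -ah → *aleufah*.
The definite form *aleufah*: final consonant = /h/, non-nasal → -ojo → *aleufahojo*.

aleufahojo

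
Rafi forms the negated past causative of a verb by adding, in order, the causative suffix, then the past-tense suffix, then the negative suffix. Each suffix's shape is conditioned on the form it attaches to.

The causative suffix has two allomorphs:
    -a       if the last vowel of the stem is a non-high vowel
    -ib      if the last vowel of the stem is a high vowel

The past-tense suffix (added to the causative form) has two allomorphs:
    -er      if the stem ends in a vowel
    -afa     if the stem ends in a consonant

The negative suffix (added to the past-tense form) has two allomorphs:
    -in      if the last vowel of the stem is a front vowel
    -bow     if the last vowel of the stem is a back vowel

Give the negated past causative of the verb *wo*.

woaerin

*wo* — last vowel /o/ (a non-high vowel) → -a → *woa*.
The causative form *woa*: final sound = /a/, a vowel → -er → *woaer*.
The past-tense form *woaer* — last vowel /e/ (a front vowel) → -in → *woaerin*.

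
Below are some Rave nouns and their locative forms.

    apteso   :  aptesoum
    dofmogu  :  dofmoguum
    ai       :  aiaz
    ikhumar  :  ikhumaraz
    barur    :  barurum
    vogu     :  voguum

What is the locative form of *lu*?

luum

The suffix is conditioned by the last vowel: -um when the last vowel of the stem is a rounded vowel (*apteso*, *dofmogu*, *barur*, *vogu*); -az when the last vowel of the stem is an unrounded vowel (*ai*, *ikhumar*).
Since the last vowel of *lu* is /u/ (a rounded vowel), it takes -um, giving *luum*.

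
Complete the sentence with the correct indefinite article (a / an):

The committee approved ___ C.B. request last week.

The indefinite article is chosen by the initial *sound* of the following word, not its spelling.
The initialism *C.B.* is read letter by letter; the first letter, C, is pronounced /siː/, which begins with a consonant sound.
So the article is *a*: The committee approved a C.B. request last week.

a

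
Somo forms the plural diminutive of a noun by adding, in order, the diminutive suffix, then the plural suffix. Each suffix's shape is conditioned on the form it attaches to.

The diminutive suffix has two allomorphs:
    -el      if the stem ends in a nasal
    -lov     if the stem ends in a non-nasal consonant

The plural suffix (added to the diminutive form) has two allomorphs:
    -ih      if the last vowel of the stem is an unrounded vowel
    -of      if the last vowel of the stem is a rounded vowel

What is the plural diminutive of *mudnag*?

mudnaglovof

Since the final consonant of *mudnag* is /g/ (non-nasal), it takes -lov, giving *mudnaglov*.
The last vowel of the diminutive form *mudnaglov* is /o/, which is a rounded vowel, so the plural suffix is -of, giving *mudnaglovof*.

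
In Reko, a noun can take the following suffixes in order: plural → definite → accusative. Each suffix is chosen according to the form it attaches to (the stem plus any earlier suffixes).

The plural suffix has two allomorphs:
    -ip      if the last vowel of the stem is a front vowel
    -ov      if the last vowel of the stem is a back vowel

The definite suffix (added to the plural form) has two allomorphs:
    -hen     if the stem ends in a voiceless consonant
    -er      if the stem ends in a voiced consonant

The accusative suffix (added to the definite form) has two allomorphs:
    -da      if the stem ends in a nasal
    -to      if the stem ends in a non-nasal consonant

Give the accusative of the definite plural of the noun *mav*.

mavoverto

Since the last vowel of *mav* is /a/ (a back vowel), it takes -ov, giving *mavov*.
The plural form *mavov* — final consonant /v/ (voiced) → -er → *mavover*.
The definite form *mavover*: final consonant = /r/, non-nasal → -to → *mavoverto*.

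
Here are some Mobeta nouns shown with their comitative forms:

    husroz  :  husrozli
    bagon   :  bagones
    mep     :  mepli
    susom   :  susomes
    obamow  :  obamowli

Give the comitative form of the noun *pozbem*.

The pattern is nasality of the final consonant: -es when the stem ends in a nasal (*bagon*, *susom*); -li when the stem ends in a non-nasal consonant (*husroz*, *mep*, *obamow*).
*pozbem* — final consonant /m/ (a nasal) → -es → *pozbemes*.

pozbemes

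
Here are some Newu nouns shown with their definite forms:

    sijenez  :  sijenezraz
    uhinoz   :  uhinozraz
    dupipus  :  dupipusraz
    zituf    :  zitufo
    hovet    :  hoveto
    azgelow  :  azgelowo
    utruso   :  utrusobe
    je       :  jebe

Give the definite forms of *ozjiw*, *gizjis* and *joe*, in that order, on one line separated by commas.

ozjiwo, gizjisraz, joebe

Looking at the final sound of each stem: -raz when the stem ends in a sibilant (*sijenez*, *uhinoz*, *dupipus*); -o when the stem ends in a non-sibilant consonant (*zituf*, *hovet*, *azgelow*); -be when the stem ends in a vowel (*utruso*, *je*).
The final sound of *ozjiw* is /w/, which is a non-sibilant consonant, so the suffix is -o, giving *ozjiwo*.
*gizjis* — final sound /s/ (a sibilant) → -raz → *gizjisraz*.
*joe* — final sound /e/ (a vowel) → -be → *joebe*.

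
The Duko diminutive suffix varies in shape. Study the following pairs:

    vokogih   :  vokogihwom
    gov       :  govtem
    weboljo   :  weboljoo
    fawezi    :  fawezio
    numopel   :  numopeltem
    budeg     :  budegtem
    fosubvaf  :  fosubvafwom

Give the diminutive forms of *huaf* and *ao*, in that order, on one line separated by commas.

Looking at the final sound of each stem: -wom when the stem ends in a voiceless consonant (*vokogih*, *fosubvaf*); -tem when the stem ends in a voiced consonant (*gov*, *numopel*, *budeg*); -o when the stem ends in a vowel (*weboljo*, *fawezi*).
*huaf*: final sound = /f/, a voiceless consonant → -wom → *huafwom*.
*ao*: final sound = /o/, a vowel → -o → *aoo*.

huafwom, aoo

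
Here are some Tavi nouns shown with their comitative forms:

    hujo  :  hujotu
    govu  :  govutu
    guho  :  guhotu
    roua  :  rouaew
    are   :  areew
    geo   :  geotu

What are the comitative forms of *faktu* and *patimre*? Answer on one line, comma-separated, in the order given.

The suffix is conditioned by the last vowel: -tu when the last vowel of the stem is a rounded vowel (*hujo*, *govu*, *guho*, *geo*); -ew when the last vowel of the stem is an unrounded vowel (*roua*, *are*).
*faktu* — last vowel /u/ (a rounded vowel) → -tu → *faktutu*.
*patimre*: last vowel = /e/, an unrounded vowel → -ew → *patimreew*.

faktutu, patimreew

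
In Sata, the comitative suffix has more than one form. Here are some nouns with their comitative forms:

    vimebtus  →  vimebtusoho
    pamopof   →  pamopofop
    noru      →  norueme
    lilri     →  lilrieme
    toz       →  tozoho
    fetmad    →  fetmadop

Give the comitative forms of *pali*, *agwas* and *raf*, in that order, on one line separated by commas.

The pattern is sibilance of the final sound: -oho when the stem ends in a sibilant (*vimebtus*, *toz*); -op when the stem ends in a non-sibilant consonant (*pamopof*, *fetmad*); -eme when the stem ends in a vowel (*noru*, *lilri*).
*pali* — final sound /i/ (a vowel) → -eme → *palieme*.
The final sound of *agwas* is /s/, which is a sibilant, so the suffix is -oho, giving *agwasoho*.
The final sound of *raf* is /f/, which is a non-sibilant consonant, so the suffix is -op, giving *rafop*.

palieme, agwasoho, rafop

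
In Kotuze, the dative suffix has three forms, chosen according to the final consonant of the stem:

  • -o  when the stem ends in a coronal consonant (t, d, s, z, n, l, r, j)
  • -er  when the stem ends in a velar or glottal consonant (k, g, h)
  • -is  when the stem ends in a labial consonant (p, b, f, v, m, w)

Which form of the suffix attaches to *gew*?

The final consonant of *gew* is /w/, which is labial, so the suffix is -is.

-is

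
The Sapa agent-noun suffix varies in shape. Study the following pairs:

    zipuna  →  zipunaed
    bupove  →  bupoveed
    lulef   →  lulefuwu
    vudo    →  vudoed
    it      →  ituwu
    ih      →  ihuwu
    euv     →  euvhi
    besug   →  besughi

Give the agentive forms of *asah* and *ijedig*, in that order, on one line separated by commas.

The alternation tracks the final sound of the stem — -uwu when the stem ends in a voiceless consonant (*lulef*, *it*, *ih*); -hi when the stem ends in a voiced consonant (*euv*, *besug*); -ed when the stem ends in a vowel (*zipuna*, *bupove*, *vudo*).
The final sound of *asah* is /h/, which is a voiceless consonant, so the suffix is -uwu, giving *asahuwu*.
*ijedig*: final sound = /g/, a voiced consonant → -hi → *ijedighi*.

asahuwu, ijedighi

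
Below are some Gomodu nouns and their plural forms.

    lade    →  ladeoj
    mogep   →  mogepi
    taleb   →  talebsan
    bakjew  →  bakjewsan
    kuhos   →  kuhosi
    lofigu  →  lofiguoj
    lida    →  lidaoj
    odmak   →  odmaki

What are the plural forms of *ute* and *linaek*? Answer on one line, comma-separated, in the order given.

uteoj, linaeki

The pattern is voicing of the final sound: -i when the stem ends in a voiceless consonant (*mogep*, *kuhos*, *odmak*); -san when the stem ends in a voiced consonant (*taleb*, *bakjew*); -oj when the stem ends in a vowel (*lade*, *lofigu*, *lida*).
*ute*: final sound = /e/, a vowel → -oj → *uteoj*.
Since the final sound of *linaek* is /k/ (a voiceless consonant), it takes -i, giving *linaeki*.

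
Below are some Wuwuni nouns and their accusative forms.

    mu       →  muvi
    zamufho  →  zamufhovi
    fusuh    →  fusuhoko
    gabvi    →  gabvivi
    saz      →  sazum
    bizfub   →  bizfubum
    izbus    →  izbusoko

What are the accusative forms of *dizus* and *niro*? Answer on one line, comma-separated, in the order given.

The pattern is voicing of the final sound: -oko when the stem ends in a voiceless consonant (*fusuh*, *izbus*); -um when the stem ends in a voiced consonant (*saz*, *bizfub*); -vi when the stem ends in a vowel (*mu*, *zamufho*, *gabvi*).
Since the final sound of *dizus* is /s/ (a voiceless consonant), it takes -oko, giving *dizusoko*.
*niro*: final sound = /o/, a vowel → -vi → *nirovi*.

dizusoko, nirovi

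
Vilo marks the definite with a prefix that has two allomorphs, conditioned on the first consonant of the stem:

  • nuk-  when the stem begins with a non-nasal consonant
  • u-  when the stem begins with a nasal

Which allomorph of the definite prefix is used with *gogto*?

Since the first consonant of *gogto* is /g/ (non-nasal), it takes nuk-.

nuk-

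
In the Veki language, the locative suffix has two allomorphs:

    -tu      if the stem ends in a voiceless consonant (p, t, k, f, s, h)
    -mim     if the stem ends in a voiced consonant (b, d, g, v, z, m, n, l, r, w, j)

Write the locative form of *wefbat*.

wefbattu

Since the final consonant of *wefbat* is /t/ (voiceless), it takes -tu, giving *wefbattu*.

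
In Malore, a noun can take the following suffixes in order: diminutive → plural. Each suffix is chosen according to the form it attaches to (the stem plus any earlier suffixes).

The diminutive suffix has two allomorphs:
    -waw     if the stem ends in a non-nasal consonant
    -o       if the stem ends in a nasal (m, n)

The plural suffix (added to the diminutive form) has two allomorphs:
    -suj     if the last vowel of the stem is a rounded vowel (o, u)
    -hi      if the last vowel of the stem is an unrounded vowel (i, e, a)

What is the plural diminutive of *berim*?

The final consonant of *berim* is /m/, which is a nasal, so the diminutive suffix is -o, giving *berimo*.
Since the last vowel of the diminutive form *berimo* is /o/ (a rounded vowel), it takes -suj, giving *berimosuj*.

berimosuj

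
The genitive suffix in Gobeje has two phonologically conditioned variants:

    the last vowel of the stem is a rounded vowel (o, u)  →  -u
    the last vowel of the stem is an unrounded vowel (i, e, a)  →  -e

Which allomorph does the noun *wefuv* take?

-u

*wefuv* — last vowel /u/ (a rounded vowel) → -u.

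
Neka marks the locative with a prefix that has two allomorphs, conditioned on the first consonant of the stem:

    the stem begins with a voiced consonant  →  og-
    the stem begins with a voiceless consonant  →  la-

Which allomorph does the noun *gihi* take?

og-

*gihi*: first consonant = /g/, voiced → og-.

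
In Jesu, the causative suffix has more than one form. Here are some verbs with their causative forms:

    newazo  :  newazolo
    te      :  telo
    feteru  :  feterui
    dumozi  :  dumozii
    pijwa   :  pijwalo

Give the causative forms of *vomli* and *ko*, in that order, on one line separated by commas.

The pattern is height harmony: -i when the last vowel of the stem is a high vowel (*feteru*, *dumozi*); -lo when the last vowel of the stem is a non-high vowel (*newazo*, *te*, *pijwa*).
*vomli* — last vowel /i/ (a high vowel) → -i → *vomlii*.
*ko* — last vowel /o/ (a non-high vowel) → -lo → *kolo*.

vomlii, kolo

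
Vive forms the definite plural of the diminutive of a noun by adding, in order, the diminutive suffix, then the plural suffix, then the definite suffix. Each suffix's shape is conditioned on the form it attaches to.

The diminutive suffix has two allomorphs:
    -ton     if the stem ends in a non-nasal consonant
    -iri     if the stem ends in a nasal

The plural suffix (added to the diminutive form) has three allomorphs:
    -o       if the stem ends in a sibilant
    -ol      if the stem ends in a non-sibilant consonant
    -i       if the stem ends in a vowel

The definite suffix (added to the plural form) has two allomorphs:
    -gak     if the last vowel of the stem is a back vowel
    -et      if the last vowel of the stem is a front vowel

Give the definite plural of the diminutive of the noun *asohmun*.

asohmuniriiet

*asohmun* — final consonant /n/ (a nasal) → -iri → *asohmuniri*.
The final sound of the diminutive form *asohmuniri* is /i/, which is a vowel, so the plural suffix is -i, giving *asohmunirii*.
The plural form *asohmunirii* — last vowel /i/ (a front vowel) → -et → *asohmuniriiet*.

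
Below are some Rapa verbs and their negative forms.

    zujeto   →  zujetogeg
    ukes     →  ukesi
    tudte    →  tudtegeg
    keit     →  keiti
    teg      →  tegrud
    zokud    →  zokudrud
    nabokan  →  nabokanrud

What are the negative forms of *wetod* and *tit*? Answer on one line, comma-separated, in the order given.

wetodrud, titi

The suffix is conditioned by the final sound: -i when the stem ends in a voiceless consonant (*ukes*, *keit*); -rud when the stem ends in a voiced consonant (*teg*, *zokud*, *nabokan*); -geg when the stem ends in a vowel (*zujeto*, *tudte*).
The final sound of *wetod* is /d/, which is a voiced consonant, so the suffix is -rud, giving *wetodrud*.
Since the final sound of *tit* is /t/ (a voiceless consonant), it takes -i, giving *titi*.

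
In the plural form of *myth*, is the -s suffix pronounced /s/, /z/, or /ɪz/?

The stem *myth* ends in a voiceless non-sibilant consonant.
The plural suffix surfaces as /ɪz/ after sibilants, /s/ after other voiceless consonants, and /z/ after other voiced sounds.
So the plural -s on *myth* is pronounced /s/.

/s/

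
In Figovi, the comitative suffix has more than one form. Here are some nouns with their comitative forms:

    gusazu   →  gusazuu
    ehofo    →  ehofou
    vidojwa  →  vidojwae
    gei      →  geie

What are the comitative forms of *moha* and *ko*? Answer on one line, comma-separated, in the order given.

mohae, kou

Looking at the last vowel of each stem: -u when the last vowel of the stem is a rounded vowel (*gusazu*, *ehofo*); -e when the last vowel of the stem is an unrounded vowel (*vidojwa*, *gei*).
The last vowel of *moha* is /a/, which is an unrounded vowel, so the suffix is -e, giving *mohae*.
*ko*: last vowel = /o/, a rounded vowel → -u → *kou*.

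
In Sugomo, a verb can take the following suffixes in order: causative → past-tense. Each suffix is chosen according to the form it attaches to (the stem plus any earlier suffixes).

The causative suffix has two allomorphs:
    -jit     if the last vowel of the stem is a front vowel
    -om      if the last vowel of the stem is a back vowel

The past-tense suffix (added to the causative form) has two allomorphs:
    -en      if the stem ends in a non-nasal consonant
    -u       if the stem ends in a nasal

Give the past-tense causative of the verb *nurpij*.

nurpijjiten

*nurpij*: last vowel = /i/, a front vowel → -jit → *nurpijjit*.
The causative form *nurpijjit*: final consonant = /t/, non-nasal → -en → *nurpijjiten*.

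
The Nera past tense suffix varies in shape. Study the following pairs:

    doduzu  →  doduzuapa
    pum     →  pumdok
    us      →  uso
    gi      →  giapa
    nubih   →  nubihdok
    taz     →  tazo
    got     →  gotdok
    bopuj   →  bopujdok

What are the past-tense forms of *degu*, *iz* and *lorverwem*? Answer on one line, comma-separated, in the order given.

The suffix is conditioned by the final sound: -o when the stem ends in a sibilant (*us*, *taz*); -dok when the stem ends in a non-sibilant consonant (*pum*, *nubih*, *got*, *bopuj*); -apa when the stem ends in a vowel (*doduzu*, *gi*).
*degu* — final sound /u/ (a vowel) → -apa → *deguapa*.
Since the final sound of *iz* is /z/ (a sibilant), it takes -o, giving *izo*.
Since the final sound of *lorverwem* is /m/ (a non-sibilant consonant), it takes -dok, giving *lorverwemdok*.

deguapa, izo, lorverwemdok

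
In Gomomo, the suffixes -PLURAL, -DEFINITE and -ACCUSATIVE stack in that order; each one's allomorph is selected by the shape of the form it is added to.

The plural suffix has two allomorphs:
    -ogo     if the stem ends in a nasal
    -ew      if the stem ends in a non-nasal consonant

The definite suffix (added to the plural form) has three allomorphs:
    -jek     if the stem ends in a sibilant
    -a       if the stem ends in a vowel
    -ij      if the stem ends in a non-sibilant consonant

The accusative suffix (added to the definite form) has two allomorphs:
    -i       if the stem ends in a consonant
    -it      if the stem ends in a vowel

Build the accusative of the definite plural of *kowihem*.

kowihemogoait

Since the final consonant of *kowihem* is /m/ (a nasal), it takes -ogo, giving *kowihemogo*.
The plural form *kowihemogo*: final sound = /o/, a vowel → -a → *kowihemogoa*.
The definite form *kowihemogoa*: final sound = /a/, a vowel → -it → *kowihemogoait*.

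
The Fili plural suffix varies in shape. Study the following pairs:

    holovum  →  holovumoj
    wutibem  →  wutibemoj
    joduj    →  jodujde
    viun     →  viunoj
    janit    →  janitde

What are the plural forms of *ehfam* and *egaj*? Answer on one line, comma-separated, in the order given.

The pattern is nasality of the final consonant: -oj when the stem ends in a nasal (*holovum*, *wutibem*, *viun*); -de when the stem ends in a non-nasal consonant (*joduj*, *janit*).
Since the final consonant of *ehfam* is /m/ (a nasal), it takes -oj, giving *ehfamoj*.
Since the final consonant of *egaj* is /j/ (non-nasal), it takes -de, giving *egajde*.

ehfamoj, egajde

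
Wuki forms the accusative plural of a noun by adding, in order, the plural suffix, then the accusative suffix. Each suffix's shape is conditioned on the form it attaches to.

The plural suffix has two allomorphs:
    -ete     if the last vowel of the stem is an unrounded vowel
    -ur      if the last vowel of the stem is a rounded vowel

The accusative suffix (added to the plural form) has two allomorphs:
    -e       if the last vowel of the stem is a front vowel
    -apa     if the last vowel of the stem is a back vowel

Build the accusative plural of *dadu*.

daduurapa

The last vowel of *dadu* is /u/, which is a rounded vowel, so the plural suffix is -ur, giving *daduur*.
The plural form *daduur*: last vowel = /u/, a back vowel → -apa → *daduurapa*.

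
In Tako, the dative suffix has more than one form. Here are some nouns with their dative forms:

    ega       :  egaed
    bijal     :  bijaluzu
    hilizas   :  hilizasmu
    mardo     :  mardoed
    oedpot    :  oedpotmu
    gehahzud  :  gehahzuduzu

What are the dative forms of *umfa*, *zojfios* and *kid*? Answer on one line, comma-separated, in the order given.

The suffix is conditioned by the final sound: -mu when the stem ends in a voiceless consonant (*hilizas*, *oedpot*); -uzu when the stem ends in a voiced consonant (*bijal*, *gehahzud*); -ed when the stem ends in a vowel (*ega*, *mardo*).
The final sound of *umfa* is /a/, which is a vowel, so the suffix is -ed, giving *umfaed*.
*zojfios*: final sound = /s/, a voiceless consonant → -mu → *zojfiosmu*.
The final sound of *kid* is /d/, which is a voiced consonant, so the suffix is -uzu, giving *kiduzu*.

umfaed, zojfiosmu, kiduzu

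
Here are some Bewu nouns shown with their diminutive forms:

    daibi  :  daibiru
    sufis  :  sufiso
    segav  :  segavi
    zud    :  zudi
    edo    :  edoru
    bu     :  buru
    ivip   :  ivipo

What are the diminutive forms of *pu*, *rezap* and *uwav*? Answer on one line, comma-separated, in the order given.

The alternation tracks the final sound of the stem — -o when the stem ends in a voiceless consonant (*sufis*, *ivip*); -i when the stem ends in a voiced consonant (*segav*, *zud*); -ru when the stem ends in a vowel (*daibi*, *edo*, *bu*).
The final sound of *pu* is /u/, which is a vowel, so the suffix is -ru, giving *puru*.
Since the final sound of *rezap* is /p/ (a voiceless consonant), it takes -o, giving *rezapo*.
*uwav* — final sound /v/ (a voiced consonant) → -i → *uwavi*.

puru, rezapo, uwavi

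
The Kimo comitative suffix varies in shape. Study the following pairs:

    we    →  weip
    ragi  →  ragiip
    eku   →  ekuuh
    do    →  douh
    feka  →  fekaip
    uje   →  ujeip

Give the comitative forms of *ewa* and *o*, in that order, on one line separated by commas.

ewaip, ouh

Looking at the last vowel of each stem: -uh when the last vowel of the stem is a rounded vowel (*eku*, *do*); -ip when the last vowel of the stem is an unrounded vowel (*we*, *ragi*, *feka*, *uje*).
Since the last vowel of *ewa* is /a/ (an unrounded vowel), it takes -ip, giving *ewaip*.
*o* — last vowel /o/ (a rounded vowel) → -uh → *ouh*.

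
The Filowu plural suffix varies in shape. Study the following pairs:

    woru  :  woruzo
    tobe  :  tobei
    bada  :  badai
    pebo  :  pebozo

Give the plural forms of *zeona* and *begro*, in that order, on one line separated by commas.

zeonai, begrozo

The pattern is rounding harmony: -zo when the last vowel of the stem is a rounded vowel (*woru*, *pebo*); -i when the last vowel of the stem is an unrounded vowel (*tobe*, *bada*).
Since the last vowel of *zeona* is /a/ (an unrounded vowel), it takes -i, giving *zeonai*.
*begro* — last vowel /o/ (a rounded vowel) → -zo → *begrozo*.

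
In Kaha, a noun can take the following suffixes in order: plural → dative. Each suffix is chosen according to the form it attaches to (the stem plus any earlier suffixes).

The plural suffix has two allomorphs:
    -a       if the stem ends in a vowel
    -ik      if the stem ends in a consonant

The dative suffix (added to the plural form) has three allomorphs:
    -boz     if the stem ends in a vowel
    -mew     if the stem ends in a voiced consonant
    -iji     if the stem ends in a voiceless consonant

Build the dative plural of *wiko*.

*wiko*: final sound = /o/, a vowel → -a → *wikoa*.
Since the final sound of the plural form *wikoa* is /a/ (a vowel), it takes -boz, giving *wikoaboz*.

wikoaboz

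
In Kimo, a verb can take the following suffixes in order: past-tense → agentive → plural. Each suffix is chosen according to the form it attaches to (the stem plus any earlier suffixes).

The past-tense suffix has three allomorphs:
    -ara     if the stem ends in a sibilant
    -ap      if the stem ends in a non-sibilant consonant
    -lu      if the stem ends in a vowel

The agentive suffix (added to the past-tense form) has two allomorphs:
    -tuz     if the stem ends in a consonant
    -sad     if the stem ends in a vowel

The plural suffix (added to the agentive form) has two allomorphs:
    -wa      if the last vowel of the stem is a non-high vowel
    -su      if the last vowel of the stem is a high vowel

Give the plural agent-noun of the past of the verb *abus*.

abusarasadwa

Since the final sound of *abus* is /s/ (a sibilant), it takes -ara, giving *abusara*.
Since the final sound of the past-tense form *abusara* is /a/ (a vowel), it takes -sad, giving *abusarasad*.
The agentive form *abusarasad*: last vowel = /a/, a non-high vowel → -wa → *abusarasadwa*.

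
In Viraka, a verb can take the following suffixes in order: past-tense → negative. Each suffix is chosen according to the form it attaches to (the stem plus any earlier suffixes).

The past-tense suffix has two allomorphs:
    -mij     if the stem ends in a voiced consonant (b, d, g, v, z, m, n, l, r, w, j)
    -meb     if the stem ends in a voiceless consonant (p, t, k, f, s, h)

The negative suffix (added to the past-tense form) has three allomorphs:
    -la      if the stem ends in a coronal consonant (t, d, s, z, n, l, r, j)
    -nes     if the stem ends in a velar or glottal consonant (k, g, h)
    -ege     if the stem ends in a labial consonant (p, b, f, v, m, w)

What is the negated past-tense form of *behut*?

behutmebege

Since the final consonant of *behut* is /t/ (voiceless), it takes -meb, giving *behutmeb*.
Since the final consonant of the past-tense form *behutmeb* is /b/ (labial), it takes -ege, giving *behutmebege*.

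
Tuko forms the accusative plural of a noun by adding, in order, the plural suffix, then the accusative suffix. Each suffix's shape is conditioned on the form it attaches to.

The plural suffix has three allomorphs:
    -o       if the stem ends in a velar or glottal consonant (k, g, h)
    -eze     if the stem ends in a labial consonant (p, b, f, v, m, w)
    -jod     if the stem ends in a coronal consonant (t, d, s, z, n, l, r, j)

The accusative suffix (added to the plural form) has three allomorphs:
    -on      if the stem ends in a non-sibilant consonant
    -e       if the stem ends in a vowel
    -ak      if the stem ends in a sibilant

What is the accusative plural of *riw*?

The final consonant of *riw* is /w/, which is labial, so the plural suffix is -eze, giving *riweze*.
Since the final sound of the plural form *riweze* is /e/ (a vowel), it takes -e, giving *riwezee*.

riwezee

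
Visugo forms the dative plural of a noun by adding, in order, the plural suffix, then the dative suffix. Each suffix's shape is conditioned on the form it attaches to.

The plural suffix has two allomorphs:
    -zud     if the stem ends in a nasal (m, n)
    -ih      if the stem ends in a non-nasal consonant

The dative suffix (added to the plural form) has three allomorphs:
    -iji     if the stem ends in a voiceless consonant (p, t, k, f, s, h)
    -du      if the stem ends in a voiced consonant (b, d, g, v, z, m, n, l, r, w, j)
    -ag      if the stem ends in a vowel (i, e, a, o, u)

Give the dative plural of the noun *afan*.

*afan*: final consonant = /n/, a nasal → -zud → *afanzud*.
The plural form *afanzud* — final sound /d/ (a voiced consonant) → -du → *afanzuddu*.

afanzuddu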